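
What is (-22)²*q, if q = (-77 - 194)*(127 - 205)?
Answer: 10230792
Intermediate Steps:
q = 21138 (q = -271*(-78) = 21138)
(-22)²*q = (-22)²*21138 = 484*21138 = 10230792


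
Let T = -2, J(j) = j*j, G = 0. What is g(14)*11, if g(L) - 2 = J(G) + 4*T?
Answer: -66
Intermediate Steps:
J(j) = j**2
g(L) = -6 (g(L) = 2 + (0**2 + 4*(-2)) = 2 + (0 - 8) = 2 - 8 = -6)
g(14)*11 = -6*11 = -66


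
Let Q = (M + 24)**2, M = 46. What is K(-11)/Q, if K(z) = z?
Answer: -11/4900 ≈ -0.0022449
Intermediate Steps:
Q = 4900 (Q = (46 + 24)**2 = 70**2 = 4900)
K(-11)/Q = -11/4900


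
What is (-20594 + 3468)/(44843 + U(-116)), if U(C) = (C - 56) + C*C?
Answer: -17126/58127 ≈ -0.29463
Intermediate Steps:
U(C) = -56 + C + C² (U(C) = (-56 + C) + C² = -56 + C + C²)
(-20594 + 3468)/(44843 + U(-116)) = (-20594 + 3468)/(44843 + (-56 - 116 + (-116)²)) = -17126/(44843 + (-56 - 116 + 13456)) = -17126/(44843 + 13284) = -17126/58127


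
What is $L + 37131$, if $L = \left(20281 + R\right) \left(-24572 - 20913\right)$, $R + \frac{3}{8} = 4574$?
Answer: $- \frac{9043803897}{8} \approx -1.1305 \cdot 10^{9}$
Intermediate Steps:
$R = \frac{36589}{8}$ ($R = - \frac{3}{8} + 4574 = \frac{36589}{8} \approx 4573.6$)
$L = - \frac{9044100945}{8}$ ($L = \left(20281 + \frac{36589}{8}\right) \left(-24572 - 20913\right) = \frac{198837}{8} \left(-45485\right) = - \frac{9044100945}{8} \approx -1.1305 \cdot 10^{9}$)
$L + 37131 = - \frac{9044100945}{8} + 37131 = - \frac{9043803897}{8}$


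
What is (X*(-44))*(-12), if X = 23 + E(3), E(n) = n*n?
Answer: 16896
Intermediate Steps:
E(n) = n²
X = 32 (X = 23 + 3² = 23 + 9 = 32)
(X*(-44))*(-12) = (32*(-44))*(-12) = -1408*(-12) = 16896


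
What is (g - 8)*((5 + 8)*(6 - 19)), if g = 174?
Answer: -28054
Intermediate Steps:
(g - 8)*((5 + 8)*(6 - 19)) = (174 - 8)*((5 + 8)*(6 - 19)) = 166*(13*(-13)) = 166*(-169) = -28054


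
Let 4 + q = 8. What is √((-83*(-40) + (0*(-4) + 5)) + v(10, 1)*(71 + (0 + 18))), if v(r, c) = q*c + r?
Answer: √4571 ≈ 67.609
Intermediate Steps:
q = 4 (q = -4 + 8 = 4)
v(r, c) = r + 4*c (v(r, c) = 4*c + r = r + 4*c)
√((-83*(-40) + (0*(-4) + 5)) + v(10, 1)*(71 + (0 + 18))) = √((-83*(-40) + (0*(-4) + 5)) + (10 + 4*1)*(71 + (0 + 18))) = √((3320 + (0 + 5)) + (10 + 4)*(71 + 18)) = √((3320 + 5) + 14*89) = √(3325 + 1246) = √4571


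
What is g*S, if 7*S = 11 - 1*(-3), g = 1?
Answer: 2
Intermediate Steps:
S = 2 (S = (11 - 1*(-3))/7 = (11 + 3)/7 = (1/7)*14 = 2)
g*S = 1*2 = 2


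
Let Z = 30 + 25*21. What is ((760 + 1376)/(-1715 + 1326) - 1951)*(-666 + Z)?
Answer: 84479325/389 ≈ 2.1717e+5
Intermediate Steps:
Z = 555 (Z = 30 + 525 = 555)
((760 + 1376)/(-1715 + 1326) - 1951)*(-666 + Z) = ((760 + 1376)/(-1715 + 1326) - 1951)*(-666 + 555) = (2136/(-389) - 1951)*(-111) = (2136*(-1/389) - 1951)*(-111) = (-2136/389 - 1951)*(-111) = -761075/389*(-111) = 84479325/389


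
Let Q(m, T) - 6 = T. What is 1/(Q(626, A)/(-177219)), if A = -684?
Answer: 59073/226 ≈ 261.38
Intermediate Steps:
Q(m, T) = 6 + T
1/(Q(626, A)/(-177219)) = 1/((6 - 684)/(-177219)) = 1/(-678*(-1/177219)) = 1/(226/59073) = 59073/226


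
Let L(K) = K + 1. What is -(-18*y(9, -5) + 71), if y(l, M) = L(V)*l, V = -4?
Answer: -557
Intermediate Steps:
L(K) = 1 + K
y(l, M) = -3*l (y(l, M) = (1 - 4)*l = -3*l)
-(-18*y(9, -5) + 71) = -(-(-54)*9 + 71) = -(-18*(-27) + 71) = -(486 + 71) = -1*557 = -557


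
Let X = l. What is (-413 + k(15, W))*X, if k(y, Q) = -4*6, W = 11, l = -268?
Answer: 117116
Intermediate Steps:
k(y, Q) = -24
X = -268
(-413 + k(15, W))*X = (-413 - 24)*(-268) = -437*(-268) = 117116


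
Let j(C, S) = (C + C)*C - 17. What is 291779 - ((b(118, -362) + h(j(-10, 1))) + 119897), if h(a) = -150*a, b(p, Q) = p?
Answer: 199214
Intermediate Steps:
j(C, S) = -17 + 2*C**2 (j(C, S) = (2*C)*C - 17 = 2*C**2 - 17 = -17 + 2*C**2)
291779 - ((b(118, -362) + h(j(-10, 1))) + 119897) = 291779 - ((118 - 150*(-17 + 2*(-10)**2)) + 119897) = 291779 - ((118 - 150*(-17 + 2*100)) + 119897) = 291779 - ((118 - 150*(-17 + 200)) + 119897) = 291779 - ((118 - 150*183) + 119897) = 291779 - ((118 - 27450) + 119897) = 291779 - (-27332 + 119897) = 291779 - 1*92565 = 291779 - 92565 = 199214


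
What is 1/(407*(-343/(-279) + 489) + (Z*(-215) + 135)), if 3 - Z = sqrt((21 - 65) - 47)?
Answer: 2213057016/440474693670637 - 16735815*I*sqrt(91)/3083322855694459 ≈ 5.0243e-6 - 5.1778e-8*I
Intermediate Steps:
Z = 3 - I*sqrt(91) (Z = 3 - sqrt((21 - 65) - 47) = 3 - sqrt(-44 - 47) = 3 - sqrt(-91) = 3 - I*sqrt(91) ≈ 3.0 - 9.5394*I)
1/(407*(-343/(-279) + 489) + (Z*(-215) + 135)) = 1/(407*(-343/(-279) + 489) + ((3 - I*sqrt(91))*(-215) + 135)) = 1/(407*(-343*(-1/279) + 489) + ((-645 + 215*I*sqrt(91)) + 135)) = 1/(407*(343/279 + 489) + (-510 + 215*I*sqrt(91))) = 1/(407*(136774/279) + (-510 + 215*I*sqrt(91))) = 1/(55667018/279 + (-510 + 215*I*sqrt(91))) = 1/(55524728/279 + 215*I*sqrt(91))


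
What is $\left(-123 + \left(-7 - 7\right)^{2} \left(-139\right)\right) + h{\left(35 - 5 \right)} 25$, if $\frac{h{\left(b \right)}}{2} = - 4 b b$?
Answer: $-207367$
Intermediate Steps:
$h{\left(b \right)} = - 8 b^{2}$ ($h{\left(b \right)} = 2 - 4 b b = 2 \left(- 4 b^{2}\right) = - 8 b^{2}$)
$\left(-123 + \left(-7 - 7\right)^{2} \left(-139\right)\right) + h{\left(35 - 5 \right)} 25 = \left(-123 + \left(-7 - 7\right)^{2} \left(-139\right)\right) + - 8 \left(35 - 5\right)^{2} \cdot 25 = \left(-123 + \left(-14\right)^{2} \left(-139\right)\right) + - 8 \left(35 - 5\right)^{2} \cdot 25 = \left(-123 + 196 \left(-139\right)\right) + - 8 \cdot 30^{2} \cdot 25 = \left(-123 - 27244\right) + \left(-8\right) 900 \cdot 25 = -27367 - 180000 = -207367$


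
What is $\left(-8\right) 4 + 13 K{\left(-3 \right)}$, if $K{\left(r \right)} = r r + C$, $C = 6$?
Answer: $163$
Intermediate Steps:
$K{\left(r \right)} = 6 + r^{2}$ ($K{\left(r \right)} = r r + 6 = r^{2} + 6 = 6 + r^{2}$)
$\left(-8\right) 4 + 13 K{\left(-3 \right)} = \left(-8\right) 4 + 13 \left(6 + \left(-3\right)^{2}\right) = -32 + 13 \left(6 + 9\right) = -32 + 13 \cdot 15 = -32 + 195 = 163$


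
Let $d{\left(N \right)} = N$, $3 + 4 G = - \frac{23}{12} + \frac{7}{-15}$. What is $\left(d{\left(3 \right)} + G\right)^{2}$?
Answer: $\frac{157609}{57600} \approx 2.7363$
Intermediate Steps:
$G = - \frac{323}{240}$ ($G = - \frac{3}{4} + \frac{- \frac{23}{12} + \frac{7}{-15}}{4} = - \frac{3}{4} + \frac{\left(-23\right) \frac{1}{12} + 7 \left(- \frac{1}{15}\right)}{4} = - \frac{3}{4} + \frac{- \frac{23}{12} - \frac{7}{15}}{4} = - \frac{3}{4} + \frac{1}{4} \left(- \frac{143}{60}\right) = - \frac{3}{4} - \frac{143}{240} = - \frac{323}{240} \approx -1.3458$)
$\left(d{\left(3 \right)} + G\right)^{2} = \left(3 - \frac{323}{240}\right)^{2} = \left(\frac{397}{240}\right)^{2} = \frac{157609}{57600}$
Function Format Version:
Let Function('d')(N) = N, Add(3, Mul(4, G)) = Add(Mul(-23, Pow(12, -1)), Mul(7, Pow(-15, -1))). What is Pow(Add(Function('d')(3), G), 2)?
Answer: Rational(157609, 57600) ≈ 2.7363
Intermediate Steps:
G = Rational(-323, 240) (G = Add(Rational(-3, 4), Mul(Rational(1, 4), Add(Mul(-23, Pow(12, -1)), Mul(7, Pow(-15, -1))))) = Add(Rational(-3, 4), Mul(Rational(1, 4), Add(Mul(-23, Rational(1, 12)), Mul(7, Rational(-1, 15))))) = Add(Rational(-3, 4), Mul(Rational(1, 4), Add(Rational(-23, 12), Rational(-7, 15)))) = Add(Rational(-3, 4), Mul(Rational(1, 4), Rational(-143, 60))) = Add(Rational(-3, 4), Rational(-143, 240)) = Rational(-323, 240) ≈ -1.3458)
Pow(Add(Function('d')(3), G), 2) = Pow(Add(3, Rational(-323, 240)), 2) = Pow(Rational(397, 240), 2) = Rational(157609, 57600)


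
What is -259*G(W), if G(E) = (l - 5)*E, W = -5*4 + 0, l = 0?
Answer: -25900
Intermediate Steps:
W = -20 (W = -20 + 0 = -20)
G(E) = -5*E (G(E) = (0 - 5)*E = -5*E)
-259*G(W) = -(-1295)*(-20) = -259*100 = -25900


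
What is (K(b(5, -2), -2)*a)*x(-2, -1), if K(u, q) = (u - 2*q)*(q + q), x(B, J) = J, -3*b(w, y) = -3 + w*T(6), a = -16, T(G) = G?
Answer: 320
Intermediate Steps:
b(w, y) = 1 - 2*w (b(w, y) = -(-3 + w*6)/3 = -(-3 + 6*w)/3 = 1 - 2*w)
K(u, q) = 2*q*(u - 2*q) (K(u, q) = (u - 2*q)*(2*q) = 2*q*(u - 2*q))
(K(b(5, -2), -2)*a)*x(-2, -1) = ((2*(-2)*((1 - 2*5) - 2*(-2)))*(-16))*(-1) = ((2*(-2)*((1 - 10) + 4))*(-16))*(-1) = ((2*(-2)*(-9 + 4))*(-16))*(-1) = ((2*(-2)*(-5))*(-16))*(-1) = (20*(-16))*(-1) = -320*(-1) = 320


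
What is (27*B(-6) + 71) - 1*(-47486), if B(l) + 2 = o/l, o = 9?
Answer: 94925/2 ≈ 47463.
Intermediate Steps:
B(l) = -2 + 9/l
(27*B(-6) + 71) - 1*(-47486) = (27*(-2 + 9/(-6)) + 71) - 1*(-47486) = (27*(-2 + 9*(-⅙)) + 71) + 47486 = (27*(-2 - 3/2) + 71) + 47486 = (27*(-7/2) + 71) + 47486 = (-189/2 + 71) + 47486 = -47/2 + 47486 = 94925/2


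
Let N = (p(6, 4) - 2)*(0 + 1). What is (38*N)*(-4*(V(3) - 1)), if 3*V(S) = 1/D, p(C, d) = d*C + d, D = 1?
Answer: 7904/3 ≈ 2634.7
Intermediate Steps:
p(C, d) = d + C*d (p(C, d) = C*d + d = d + C*d)
V(S) = ⅓ (V(S) = (⅓)/1 = (⅓)*1 = ⅓)
N = 26 (N = (4*(1 + 6) - 2)*(0 + 1) = (4*7 - 2)*1 = (28 - 2)*1 = 26*1 = 26)
(38*N)*(-4*(V(3) - 1)) = (38*26)*(-4*(⅓ - 1)) = 988*(-4*(-⅔)) = 988*(8/3) = 7904/3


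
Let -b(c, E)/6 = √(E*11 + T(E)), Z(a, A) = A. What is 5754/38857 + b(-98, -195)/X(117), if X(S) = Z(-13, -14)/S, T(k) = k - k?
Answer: 822/5551 + 351*I*√2145/7 ≈ 0.14808 + 2322.3*I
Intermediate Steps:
T(k) = 0
b(c, E) = -6*√11*√E (b(c, E) = -6*√(E*11 + 0) = -6*√(11*E + 0) = -6*√11*√E)
X(S) = -14/S
5754/38857 + b(-98, -195)/X(117) = 5754/38857 + (-6*√11*√(-195))/((-14/117)) = 5754*(1/38857) + (-6*√11*I*√195)/((-14*1/117)) = 822/5551 + (-6*I*√2145)/(-14/117) = 822/5551 - 6*I*√2145*(-117/14) = 822/5551 + 351*I*√2145/7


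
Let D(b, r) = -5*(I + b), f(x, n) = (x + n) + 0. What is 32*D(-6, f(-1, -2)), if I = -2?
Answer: 1280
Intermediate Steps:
f(x, n) = n + x (f(x, n) = (n + x) + 0 = n + x)
D(b, r) = 10 - 5*b (D(b, r) = -5*(-2 + b) = 10 - 5*b)
32*D(-6, f(-1, -2)) = 32*(10 - 5*(-6)) = 32*(10 + 30) = 32*40 = 1280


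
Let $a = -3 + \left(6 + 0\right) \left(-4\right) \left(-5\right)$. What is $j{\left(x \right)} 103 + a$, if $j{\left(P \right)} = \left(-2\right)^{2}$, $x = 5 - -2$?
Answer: $529$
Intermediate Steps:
$x = 7$ ($x = 5 + 2 = 7$)
$a = 117$ ($a = -3 + 6 \left(-4\right) \left(-5\right) = -3 - -120 = -3 + 120 = 117$)
$j{\left(P \right)} = 4$
$j{\left(x \right)} 103 + a = 4 \cdot 103 + 117 = 412 + 117 = 529$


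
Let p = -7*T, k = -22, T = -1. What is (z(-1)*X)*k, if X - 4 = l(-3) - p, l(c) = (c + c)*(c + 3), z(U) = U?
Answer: -66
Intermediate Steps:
l(c) = 2*c*(3 + c) (l(c) = (2*c)*(3 + c) = 2*c*(3 + c))
p = 7 (p = -7*(-1) = 7)
X = -3 (X = 4 + (2*(-3)*(3 - 3) - 1*7) = 4 + (2*(-3)*0 - 7) = 4 + (0 - 7) = 4 - 7 = -3)
(z(-1)*X)*k = -1*(-3)*(-22) = 3*(-22) = -66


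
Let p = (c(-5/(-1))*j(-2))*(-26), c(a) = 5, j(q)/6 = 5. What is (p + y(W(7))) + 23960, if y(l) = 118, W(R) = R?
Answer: 20178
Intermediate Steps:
j(q) = 30 (j(q) = 6*5 = 30)
p = -3900 (p = (5*30)*(-26) = 150*(-26) = -3900)
(p + y(W(7))) + 23960 = (-3900 + 118) + 23960 = -3782 + 23960 = 20178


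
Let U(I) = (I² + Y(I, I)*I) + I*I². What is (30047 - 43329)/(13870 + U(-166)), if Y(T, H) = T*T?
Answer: 6641/4553583 ≈ 0.0014584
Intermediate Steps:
Y(T, H) = T²
U(I) = I² + 2*I³ (U(I) = (I² + I²*I) + I*I² = (I² + I³) + I³ = I² + 2*I³)
(30047 - 43329)/(13870 + U(-166)) = (30047 - 43329)/(13870 + (-166)²*(1 + 2*(-166))) = -13282/(13870 + 27556*(1 - 332)) = -13282/(13870 + 27556*(-331)) = -13282/(13870 - 9121036) = -13282/(-9107166) = -13282*(-1/9107166) = 6641/4553583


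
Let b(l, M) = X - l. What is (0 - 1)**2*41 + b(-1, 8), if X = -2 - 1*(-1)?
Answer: 41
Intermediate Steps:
X = -1 (X = -2 + 1 = -1)
b(l, M) = -1 - l
(0 - 1)**2*41 + b(-1, 8) = (0 - 1)**2*41 + (-1 - 1*(-1)) = (-1)**2*41 + (-1 + 1) = 1*41 + 0 = 41 + 0 = 41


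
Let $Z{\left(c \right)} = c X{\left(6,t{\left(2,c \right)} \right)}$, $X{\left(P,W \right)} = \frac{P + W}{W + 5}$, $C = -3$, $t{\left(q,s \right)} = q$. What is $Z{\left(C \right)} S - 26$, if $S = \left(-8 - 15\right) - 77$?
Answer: $\frac{2218}{7} \approx 316.86$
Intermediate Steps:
$S = -100$ ($S = \left(-8 - 15\right) - 77 = -23 - 77 = -100$)
$X{\left(P,W \right)} = \frac{P + W}{5 + W}$
$Z{\left(c \right)} = \frac{8 c}{7}$ ($Z{\left(c \right)} = c \frac{6 + 2}{5 + 2} = c \frac{1}{7} \cdot 8 = c \frac{8}{7} = \frac{8 c}{7}$)
$Z{\left(C \right)} S - 26 = \frac{8}{7} \left(-3\right) \left(-100\right) - 26 = \left(- \frac{24}{7}\right) \left(-100\right) - 26 = \frac{2400}{7} - 26 = \frac{2218}{7}$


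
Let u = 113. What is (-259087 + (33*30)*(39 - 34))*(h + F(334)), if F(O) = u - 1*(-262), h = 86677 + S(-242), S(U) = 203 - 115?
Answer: -22145498180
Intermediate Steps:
S(U) = 88
h = 86765 (h = 86677 + 88 = 86765)
F(O) = 375 (F(O) = 113 - 1*(-262) = 113 + 262 = 375)
(-259087 + (33*30)*(39 - 34))*(h + F(334)) = (-259087 + (33*30)*(39 - 34))*(86765 + 375) = (-259087 + 990*5)*87140 = (-259087 + 4950)*87140 = -254137*87140 = -22145498180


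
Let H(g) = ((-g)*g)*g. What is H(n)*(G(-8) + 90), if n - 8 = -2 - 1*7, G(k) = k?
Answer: 82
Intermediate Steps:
n = -1 (n = 8 + (-2 - 1*7) = 8 + (-2 - 7) = 8 - 9 = -1)
H(g) = -g³ (H(g) = (-g²)*g = -g³)
H(n)*(G(-8) + 90) = (-1*(-1)³)*(-8 + 90) = -1*(-1)*82 = 1*82 = 82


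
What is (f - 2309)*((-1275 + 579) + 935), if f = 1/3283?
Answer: -1811726594/3283 ≈ -5.5185e+5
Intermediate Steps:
f = 1/3283 ≈ 0.00030460
(f - 2309)*((-1275 + 579) + 935) = (1/3283 - 2309)*((-1275 + 579) + 935) = -7580446*(-696 + 935)/3283 = -7580446/3283*239 = -1811726594/3283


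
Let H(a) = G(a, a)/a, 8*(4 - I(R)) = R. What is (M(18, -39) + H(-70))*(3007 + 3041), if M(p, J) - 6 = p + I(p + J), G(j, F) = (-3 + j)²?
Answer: -1376028/5 ≈ -2.7521e+5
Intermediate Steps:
I(R) = 4 - R/8
M(p, J) = 10 - J/8 + 7*p/8 (M(p, J) = 6 + (p + (4 - (p + J)/8)) = 6 + (p + (4 - (J + p)/8)) = 6 + (p + (4 + (-J/8 - p/8))) = 6 + (p + (4 - J/8 - p/8)) = 6 + (4 - J/8 + 7*p/8) = 10 - J/8 + 7*p/8)
H(a) = (-3 + a)²/a
(M(18, -39) + H(-70))*(3007 + 3041) = ((10 - ⅛*(-39) + (7/8)*18) + (-3 - 70)²/(-70))*(3007 + 3041) = ((10 + 39/8 + 63/4) - 1/70*(-73)²)*6048 = (245/8 - 1/70*5329)*6048 = (245/8 - 5329/70)*6048 = -12741/280*6048 = -1376028/5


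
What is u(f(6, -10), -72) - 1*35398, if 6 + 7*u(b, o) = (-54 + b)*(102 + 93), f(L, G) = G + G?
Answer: -262222/7 ≈ -37460.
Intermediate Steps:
f(L, G) = 2*G
u(b, o) = -10536/7 + 195*b/7 (u(b, o) = -6/7 + ((-54 + b)*(102 + 93))/7 = -6/7 + ((-54 + b)*195)/7 = -6/7 + (-10530 + 195*b)/7 = -6/7 + (-10530/7 + 195*b/7) = -10536/7 + 195*b/7)
u(f(6, -10), -72) - 1*35398 = (-10536/7 + 195*(2*(-10))/7) - 1*35398 = (-10536/7 + (195/7)*(-20)) - 35398 = (-10536/7 - 3900/7) - 35398 = -14436/7 - 35398 = -262222/7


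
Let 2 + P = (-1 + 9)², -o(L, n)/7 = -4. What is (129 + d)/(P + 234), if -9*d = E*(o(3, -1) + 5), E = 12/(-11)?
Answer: 133/296 ≈ 0.44932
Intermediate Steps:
o(L, n) = 28 (o(L, n) = -7*(-4) = 28)
E = -12/11 (E = 12*(-1/11) = -12/11 ≈ -1.0909)
d = 4 (d = -(-4)*(28 + 5)/33 = -(-4)*33/33 = -⅑*(-36) = 4)
P = 62 (P = -2 + (-1 + 9)² = -2 + 8² = -2 + 64 = 62)
(129 + d)/(P + 234) = (129 + 4)/(62 + 234) = 133/296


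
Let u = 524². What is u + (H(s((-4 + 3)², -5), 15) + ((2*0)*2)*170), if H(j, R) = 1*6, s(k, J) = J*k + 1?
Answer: 274582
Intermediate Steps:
s(k, J) = 1 + J*k
H(j, R) = 6
u = 274576
u + (H(s((-4 + 3)², -5), 15) + ((2*0)*2)*170) = 274576 + (6 + ((2*0)*2)*170) = 274576 + (6 + (0*2)*170) = 274576 + (6 + 0*170) = 274576 + (6 + 0) = 274576 + 6 = 274582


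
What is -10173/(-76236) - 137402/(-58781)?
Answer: 3690985995/1493742772 ≈ 2.4710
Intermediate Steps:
-10173/(-76236) - 137402/(-58781) = -10173*(-1/76236) - 137402*(-1/58781) = 3391/25412 + 137402/58781 = 3690985995/1493742772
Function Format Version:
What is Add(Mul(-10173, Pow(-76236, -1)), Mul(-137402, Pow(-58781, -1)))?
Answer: Rational(3690985995, 1493742772) ≈ 2.4710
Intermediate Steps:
Add(Mul(-10173, Pow(-76236, -1)), Mul(-137402, Pow(-58781, -1))) = Add(Mul(-10173, Rational(-1, 76236)), Mul(-137402, Rational(-1, 58781))) = Add(Rational(3391, 25412), Rational(137402, 58781)) = Rational(3690985995, 1493742772)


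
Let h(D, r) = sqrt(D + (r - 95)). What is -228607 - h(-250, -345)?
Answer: -228607 - I*sqrt(690) ≈ -2.2861e+5 - 26.268*I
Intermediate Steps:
h(D, r) = sqrt(-95 + D + r) (h(D, r) = sqrt(D + (-95 + r)) = sqrt(-95 + D + r))
-228607 - h(-250, -345) = -228607 - sqrt(-95 - 250 - 345) = -228607 - sqrt(-690) = -228607 - I*sqrt(690)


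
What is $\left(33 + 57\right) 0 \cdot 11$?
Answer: $0$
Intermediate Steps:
$\left(33 + 57\right) 0 \cdot 11 = 90 \cdot 0 = 0$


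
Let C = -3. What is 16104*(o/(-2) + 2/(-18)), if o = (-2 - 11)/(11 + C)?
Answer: 67771/6 ≈ 11295.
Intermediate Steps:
o = -13/8 (o = (-2 - 11)/(11 - 3) = -13/8 ≈ -1.6250)
16104*(o/(-2) + 2/(-18)) = 16104*(-13/8/(-2) + 2/(-18)) = 16104*(-13/8*(-1/2) + 2*(-1/18)) = 16104*(13/16 - 1/9) = 16104*(101/144) = 67771/6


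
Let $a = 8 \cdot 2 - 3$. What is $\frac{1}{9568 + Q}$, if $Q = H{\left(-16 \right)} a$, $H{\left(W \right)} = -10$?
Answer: $\frac{1}{9438} \approx 0.00010595$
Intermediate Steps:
$a = 13$ ($a = 16 - 3 = 13$)
$Q = -130$ ($Q = \left(-10\right) 13 = -130$)
$\frac{1}{9568 + Q} = \frac{1}{9568 - 130} = \frac{1}{9438}$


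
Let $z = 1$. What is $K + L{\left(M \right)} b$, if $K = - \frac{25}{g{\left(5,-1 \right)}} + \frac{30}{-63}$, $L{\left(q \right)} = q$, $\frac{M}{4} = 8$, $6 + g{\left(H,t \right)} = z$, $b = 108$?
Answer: $\frac{72671}{21} \approx 3460.5$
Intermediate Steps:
$g{\left(H,t \right)} = -5$ ($g{\left(H,t \right)} = -6 + 1 = -5$)
$M = 32$ ($M = 4 \cdot 8 = 32$)
$K = \frac{95}{21}$ ($K = - \frac{25}{-5} + \frac{30}{-63} = \left(-25\right) \left(- \frac{1}{5}\right) + 30 \left(- \frac{1}{63}\right) = 5 - \frac{10}{21} = \frac{95}{21} \approx 4.5238$)
$K + L{\left(M \right)} b = \frac{95}{21} + 32 \cdot 108 = \frac{95}{21} + 3456 = \frac{72671}{21}$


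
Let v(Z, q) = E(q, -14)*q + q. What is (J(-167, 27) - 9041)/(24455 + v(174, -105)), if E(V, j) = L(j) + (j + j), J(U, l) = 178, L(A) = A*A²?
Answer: -8863/315410 ≈ -0.028100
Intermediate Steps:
L(A) = A³
E(V, j) = j³ + 2*j (E(V, j) = j³ + (j + j) = j³ + 2*j)
v(Z, q) = -2771*q (v(Z, q) = (-14*(2 + (-14)²))*q + q = (-14*(2 + 196))*q + q = (-14*198)*q + q = -2772*q + q = -2771*q)
(J(-167, 27) - 9041)/(24455 + v(174, -105)) = (178 - 9041)/(24455 - 2771*(-105)) = -8863/(24455 + 290955) = -8863/315410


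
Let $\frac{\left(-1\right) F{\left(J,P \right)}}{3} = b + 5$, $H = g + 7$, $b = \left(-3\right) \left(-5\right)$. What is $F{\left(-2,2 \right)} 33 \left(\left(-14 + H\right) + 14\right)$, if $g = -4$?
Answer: $-5940$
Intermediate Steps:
$b = 15$
$H = 3$ ($H = -4 + 7 = 3$)
$F{\left(J,P \right)} = -60$ ($F{\left(J,P \right)} = - 3 \left(15 + 5\right) = \left(-3\right) 20 = -60$)
$F{\left(-2,2 \right)} 33 \left(\left(-14 + H\right) + 14\right) = \left(-60\right) 33 \left(\left(-14 + 3\right) + 14\right) = - 1980 \left(-11 + 14\right) = \left(-1980\right) 3 = -5940$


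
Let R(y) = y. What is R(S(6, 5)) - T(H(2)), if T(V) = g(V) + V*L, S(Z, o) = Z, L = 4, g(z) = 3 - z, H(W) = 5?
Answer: -12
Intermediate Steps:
T(V) = 3 + 3*V (T(V) = (3 - V) + V*4 = (3 - V) + 4*V = 3 + 3*V)
R(S(6, 5)) - T(H(2)) = 6 - (3 + 3*5) = 6 - (3 + 15) = 6 - 1*18 = 6 - 18 = -12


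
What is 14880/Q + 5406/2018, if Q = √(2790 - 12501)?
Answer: 2703/1009 - 4960*I*√1079/1079 ≈ 2.6789 - 151.0*I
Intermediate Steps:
Q = 3*I*√1079 (Q = √(-9711) = 3*I*√1079 ≈ 98.544*I)
14880/Q + 5406/2018 = 14880/((3*I*√1079)) + 5406/2018 = 14880*(-I*√1079/3237) + 5406*(1/2018) = -4960*I*√1079/1079 + 2703/1009 = 2703/1009 - 4960*I*√1079/1079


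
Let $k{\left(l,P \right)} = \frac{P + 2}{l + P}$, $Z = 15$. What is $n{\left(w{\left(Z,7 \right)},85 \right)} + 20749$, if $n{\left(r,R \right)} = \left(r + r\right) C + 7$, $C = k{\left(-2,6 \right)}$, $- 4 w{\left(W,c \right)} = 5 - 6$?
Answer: $20757$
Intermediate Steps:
$k{\left(l,P \right)} = \frac{2 + P}{P + l}$
$w{\left(W,c \right)} = \frac{1}{4}$ ($w{\left(W,c \right)} = - \frac{5 - 6}{4} = \left(- \frac{1}{4}\right) \left(-1\right) = \frac{1}{4}$)
$C = 2$ ($C = \frac{2 + 6}{6 - 2} = \frac{1}{4} \cdot 8 = 2$)
$n{\left(r,R \right)} = 7 + 4 r$ ($n{\left(r,R \right)} = \left(r + r\right) 2 + 7 = 2 r 2 + 7 = 4 r + 7 = 7 + 4 r$)
$n{\left(w{\left(Z,7 \right)},85 \right)} + 20749 = \left(7 + 4 \cdot \frac{1}{4}\right) + 20749 = \left(7 + 1\right) + 20749 = 8 + 20749 = 20757$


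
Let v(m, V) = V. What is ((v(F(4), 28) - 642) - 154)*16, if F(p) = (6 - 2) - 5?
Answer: -12288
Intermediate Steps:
F(p) = -1 (F(p) = 4 - 5 = -1)
((v(F(4), 28) - 642) - 154)*16 = ((28 - 642) - 154)*16 = (-614 - 154)*16 = -768*16 = -12288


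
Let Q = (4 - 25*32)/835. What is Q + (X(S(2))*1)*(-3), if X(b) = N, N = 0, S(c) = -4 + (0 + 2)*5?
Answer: -796/835 ≈ -0.95329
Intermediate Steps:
S(c) = 6 (S(c) = -4 + 2*5 = -4 + 10 = 6)
Q = -796/835 (Q = (4 - 800)*(1/835) = -796*1/835 = -796/835 ≈ -0.95329)
X(b) = 0
Q + (X(S(2))*1)*(-3) = -796/835 + (0*1)*(-3) = -796/835 + 0*(-3) = -796/835 + 0 = -796/835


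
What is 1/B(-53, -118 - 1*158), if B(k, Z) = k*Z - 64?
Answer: 1/14564 ≈ 6.8662e-5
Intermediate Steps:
B(k, Z) = -64 + Z*k (B(k, Z) = Z*k - 64 = -64 + Z*k)
1/B(-53, -118 - 1*158) = 1/(-64 + (-118 - 1*158)*(-53)) = 1/(-64 + (-118 - 158)*(-53)) = 1/(-64 - 276*(-53)) = 1/(-64 + 14628) = 1/14564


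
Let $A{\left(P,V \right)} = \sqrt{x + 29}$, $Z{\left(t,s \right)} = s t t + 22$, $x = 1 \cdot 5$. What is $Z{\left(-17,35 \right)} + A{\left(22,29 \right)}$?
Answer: $10137 + \sqrt{34} \approx 10143.0$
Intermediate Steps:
$x = 5$
$Z{\left(t,s \right)} = 22 + s t^{2}$ ($Z{\left(t,s \right)} = s t^{2} + 22 = 22 + s t^{2}$)
$A{\left(P,V \right)} = \sqrt{34}$ ($A{\left(P,V \right)} = \sqrt{5 + 29} = \sqrt{34}$)
$Z{\left(-17,35 \right)} + A{\left(22,29 \right)} = \left(22 + 35 \left(-17\right)^{2}\right) + \sqrt{34} = \left(22 + 35 \cdot 289\right) + \sqrt{34} = \left(22 + 10115\right) + \sqrt{34} = 10137 + \sqrt{34}$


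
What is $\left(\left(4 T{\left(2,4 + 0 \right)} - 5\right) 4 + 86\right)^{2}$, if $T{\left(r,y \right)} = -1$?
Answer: $2500$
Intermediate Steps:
$\left(\left(4 T{\left(2,4 + 0 \right)} - 5\right) 4 + 86\right)^{2} = \left(\left(4 \left(-1\right) - 5\right) 4 + 86\right)^{2} = \left(\left(-4 - 5\right) 4 + 86\right)^{2} = \left(\left(-9\right) 4 + 86\right)^{2} = \left(-36 + 86\right)^{2} = 50^{2} = 2500$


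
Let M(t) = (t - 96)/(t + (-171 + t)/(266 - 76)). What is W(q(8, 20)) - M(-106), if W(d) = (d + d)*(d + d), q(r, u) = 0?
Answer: -38380/20417 ≈ -1.8798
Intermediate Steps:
W(d) = 4*d² (W(d) = (2*d)*(2*d) = 4*d²)
M(t) = (-96 + t)/(-9/10 + 191*t/190) (M(t) = (-96 + t)/(t + (-171 + t)/190) = (-96 + t)/(t + (-171 + t)*(1/190)) = (-96 + t)/(t + (-9/10 + t/190)) = (-96 + t)/(-9/10 + 191*t/190))
W(q(8, 20)) - M(-106) = 4*0² - 190*(-96 - 106)/(-171 + 191*(-106)) = 4*0 - 190*(-202)/(-171 - 20246) = 0 - 190*(-202)/(-20417) = 0 - 190*(-1)*(-202)/20417 = 0 - 1*38380/20417 = 0 - 38380/20417 = -38380/20417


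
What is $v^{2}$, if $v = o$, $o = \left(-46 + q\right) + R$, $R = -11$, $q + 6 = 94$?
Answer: $961$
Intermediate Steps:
$q = 88$ ($q = -6 + 94 = 88$)
$o = 31$ ($o = \left(-46 + 88\right) - 11 = 42 - 11 = 31$)
$v = 31$
$v^{2} = 31^{2} = 961$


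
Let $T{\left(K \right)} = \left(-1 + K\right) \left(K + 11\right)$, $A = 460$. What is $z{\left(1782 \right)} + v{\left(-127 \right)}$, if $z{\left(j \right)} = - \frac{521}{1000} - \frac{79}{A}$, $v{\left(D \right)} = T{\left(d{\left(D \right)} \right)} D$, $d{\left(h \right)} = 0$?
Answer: $\frac{32115067}{23000} \approx 1396.3$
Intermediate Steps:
$T{\left(K \right)} = \left(-1 + K\right) \left(11 + K\right)$
$v{\left(D \right)} = - 11 D$ ($v{\left(D \right)} = \left(-11 + 0^{2} + 10 \cdot 0\right) D = \left(-11 + 0 + 0\right) D = - 11 D$)
$z{\left(j \right)} = - \frac{15933}{23000}$ ($z{\left(j \right)} = - \frac{521}{1000} - \frac{79}{460} = - \frac{15933}{23000}$)
$z{\left(1782 \right)} + v{\left(-127 \right)} = - \frac{15933}{23000} - -1397 = - \frac{15933}{23000} + 1397 = \frac{32115067}{23000}$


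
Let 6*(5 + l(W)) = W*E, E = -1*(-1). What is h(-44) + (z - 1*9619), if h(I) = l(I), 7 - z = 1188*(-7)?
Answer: -3925/3 ≈ -1308.3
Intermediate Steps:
z = 8323 (z = 7 - 1188*(-7) = 7 - 1*(-8316) = 7 + 8316 = 8323)
E = 1
l(W) = -5 + W/6 (l(W) = -5 + (W*1)/6 = -5 + W/6)
h(I) = -5 + I/6
h(-44) + (z - 1*9619) = (-5 + (⅙)*(-44)) + (8323 - 1*9619) = (-5 - 22/3) + (8323 - 9619) = -37/3 - 1296 = -3925/3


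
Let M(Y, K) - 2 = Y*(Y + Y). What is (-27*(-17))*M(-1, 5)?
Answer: 1836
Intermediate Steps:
M(Y, K) = 2 + 2*Y² (M(Y, K) = 2 + Y*(Y + Y) = 2 + Y*(2*Y) = 2 + 2*Y²)
(-27*(-17))*M(-1, 5) = (-27*(-17))*(2 + 2*(-1)²) = 459*(2 + 2*1) = 459*(2 + 2) = 459*4 = 1836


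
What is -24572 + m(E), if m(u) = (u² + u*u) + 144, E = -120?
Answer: 4372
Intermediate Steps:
m(u) = 144 + 2*u² (m(u) = (u² + u²) + 144 = 2*u² + 144 = 144 + 2*u²)
-24572 + m(E) = -24572 + (144 + 2*(-120)²) = -24572 + (144 + 2*14400) = -24572 + (144 + 28800) = -24572 + 28944 = 4372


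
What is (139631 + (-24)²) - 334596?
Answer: -194389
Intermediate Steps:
(139631 + (-24)²) - 334596 = (139631 + 576) - 334596 = 140207 - 334596 = -194389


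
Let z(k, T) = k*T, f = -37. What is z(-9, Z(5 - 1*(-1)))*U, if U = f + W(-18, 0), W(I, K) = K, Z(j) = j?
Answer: 1998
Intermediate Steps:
U = -37 (U = -37 + 0 = -37)
z(k, T) = T*k
z(-9, Z(5 - 1*(-1)))*U = ((5 - 1*(-1))*(-9))*(-37) = ((5 + 1)*(-9))*(-37) = (6*(-9))*(-37) = -54*(-37) = 1998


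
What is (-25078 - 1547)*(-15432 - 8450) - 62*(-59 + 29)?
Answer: 635860110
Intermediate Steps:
(-25078 - 1547)*(-15432 - 8450) - 62*(-59 + 29) = -26625*(-23882) - 62*(-30) = 635858250 - 1*(-1860) = 635858250 + 1860 = 635860110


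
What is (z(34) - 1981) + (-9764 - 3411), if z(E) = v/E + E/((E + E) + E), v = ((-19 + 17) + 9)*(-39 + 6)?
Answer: -1546571/102 ≈ -15162.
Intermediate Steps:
v = -231 (v = (-2 + 9)*(-33) = 7*(-33) = -231)
z(E) = ⅓ - 231/E (z(E) = -231/E + E/((E + E) + E) = -231/E + E/(2*E + E) = -231/E + E/((3*E)) = -231/E + E*(1/(3*E)) = -231/E + ⅓ = ⅓ - 231/E)
(z(34) - 1981) + (-9764 - 3411) = ((⅓)*(-693 + 34)/34 - 1981) + (-9764 - 3411) = ((⅓)*(1/34)*(-659) - 1981) - 13175 = (-659/102 - 1981) - 13175 = -202721/102 - 13175 = -1546571/102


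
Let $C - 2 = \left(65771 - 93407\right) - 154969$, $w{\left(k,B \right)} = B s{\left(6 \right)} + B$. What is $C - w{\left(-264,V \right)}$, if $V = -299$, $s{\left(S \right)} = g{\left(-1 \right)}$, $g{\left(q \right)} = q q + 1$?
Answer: $-181706$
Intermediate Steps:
$g{\left(q \right)} = 1 + q^{2}$ ($g{\left(q \right)} = q^{2} + 1 = 1 + q^{2}$)
$s{\left(S \right)} = 2$ ($s{\left(S \right)} = 1 + \left(-1\right)^{2} = 1 + 1 = 2$)
$w{\left(k,B \right)} = 3 B$ ($w{\left(k,B \right)} = B 2 + B = 2 B + B = 3 B$)
$C = -182603$ ($C = 2 + \left(\left(65771 - 93407\right) - 154969\right) = 2 - 182605 = -182603$)
$C - w{\left(-264,V \right)} = -182603 - 3 \left(-299\right) = -182603 - -897 = -182603 + 897 = -181706$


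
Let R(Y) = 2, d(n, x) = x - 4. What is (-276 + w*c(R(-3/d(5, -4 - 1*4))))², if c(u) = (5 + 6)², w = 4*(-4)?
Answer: 4892944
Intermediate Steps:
d(n, x) = -4 + x
w = -16
c(u) = 121 (c(u) = 11² = 121)
(-276 + w*c(R(-3/d(5, -4 - 1*4))))² = (-276 - 16*121)² = (-276 - 1936)² = (-2212)² = 4892944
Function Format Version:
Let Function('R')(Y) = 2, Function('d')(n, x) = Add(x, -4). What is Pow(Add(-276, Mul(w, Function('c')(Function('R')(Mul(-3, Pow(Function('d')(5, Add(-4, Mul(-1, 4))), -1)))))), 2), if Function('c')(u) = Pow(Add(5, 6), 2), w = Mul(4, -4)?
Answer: 4892944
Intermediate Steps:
Function('d')(n, x) = Add(-4, x)
w = -16
Function('c')(u) = 121 (Function('c')(u) = Pow(11, 2) = 121)
Pow(Add(-276, Mul(w, Function('c')(Function('R')(Mul(-3, Pow(Function('d')(5, Add(-4, Mul(-1, 4))), -1)))))), 2) = Pow(Add(-276, Mul(-16, 121)), 2) = Pow(Add(-276, -1936), 2) = Pow(-2212, 2) = 4892944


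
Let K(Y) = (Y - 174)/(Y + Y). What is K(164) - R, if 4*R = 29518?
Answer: -1210243/164 ≈ -7379.5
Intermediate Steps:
R = 14759/2 (R = (1/4)*29518 = 14759/2 ≈ 7379.5)
K(Y) = (-174 + Y)/(2*Y) (K(Y) = (-174 + Y)/((2*Y)) = (-174 + Y)*(1/(2*Y)) = (-174 + Y)/(2*Y))
K(164) - R = (1/2)*(-174 + 164)/164 - 1*14759/2 = (1/2)*(1/164)*(-10) - 14759/2 = -5/164 - 14759/2 = -1210243/164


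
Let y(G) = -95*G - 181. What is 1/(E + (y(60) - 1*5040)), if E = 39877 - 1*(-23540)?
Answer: 1/52496 ≈ 1.9049e-5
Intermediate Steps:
y(G) = -181 - 95*G
E = 63417 (E = 39877 + 23540 = 63417)
1/(E + (y(60) - 1*5040)) = 1/(63417 + ((-181 - 95*60) - 1*5040)) = 1/(63417 + ((-181 - 5700) - 5040)) = 1/(63417 + (-5881 - 5040)) = 1/(63417 - 10921) = 1/52496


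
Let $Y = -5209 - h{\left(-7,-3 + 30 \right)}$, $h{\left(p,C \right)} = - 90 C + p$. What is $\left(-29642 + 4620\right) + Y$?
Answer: $-27794$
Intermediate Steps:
$h{\left(p,C \right)} = p - 90 C$
$Y = -2772$ ($Y = -5209 - \left(-7 - 90 \left(-3 + 30\right)\right) = -5209 - \left(-7 - 2430\right) = -5209 - -2437 = -5209 + 2437 = -2772$)
$\left(-29642 + 4620\right) + Y = \left(-29642 + 4620\right) - 2772 = -25022 - 2772 = -27794$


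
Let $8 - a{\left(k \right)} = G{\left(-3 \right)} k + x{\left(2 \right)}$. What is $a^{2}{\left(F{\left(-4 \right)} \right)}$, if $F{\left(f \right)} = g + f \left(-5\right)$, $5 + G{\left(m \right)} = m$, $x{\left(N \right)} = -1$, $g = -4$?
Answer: $18769$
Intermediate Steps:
$G{\left(m \right)} = -5 + m$
$F{\left(f \right)} = -4 - 5 f$ ($F{\left(f \right)} = -4 + f \left(-5\right) = -4 - 5 f$)
$a{\left(k \right)} = 9 + 8 k$ ($a{\left(k \right)} = 8 - \left(\left(-5 - 3\right) k - 1\right) = 8 - \left(- 8 k - 1\right) = 8 - \left(-1 - 8 k\right) = 8 + \left(1 + 8 k\right) = 9 + 8 k$)
$a^{2}{\left(F{\left(-4 \right)} \right)} = \left(9 + 8 \left(-4 - -20\right)\right)^{2} = \left(9 + 8 \left(-4 + 20\right)\right)^{2} = \left(9 + 8 \cdot 16\right)^{2} = \left(9 + 128\right)^{2} = 137^{2} = 18769$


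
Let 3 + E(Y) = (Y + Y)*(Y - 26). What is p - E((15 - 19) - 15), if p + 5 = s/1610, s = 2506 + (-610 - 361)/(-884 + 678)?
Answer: -567284713/331660 ≈ -1710.4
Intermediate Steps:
E(Y) = -3 + 2*Y*(-26 + Y) (E(Y) = -3 + (Y + Y)*(Y - 26) = -3 + (2*Y)*(-26 + Y) = -3 + 2*Y*(-26 + Y))
s = 517207/206 (s = 2506 - 971/(-206) = 2506 - 971*(-1/206) = 2506 + 971/206 = 517207/206 ≈ 2510.7)
p = -1141093/331660 (p = -5 + (517207/206)/1610 = -5 + (517207/206)*(1/1610) = -5 + 517207/331660 = -1141093/331660 ≈ -3.4406)
p - E((15 - 19) - 15) = -1141093/331660 - (-3 - 52*((15 - 19) - 15) + 2*((15 - 19) - 15)²) = -1141093/331660 - (-3 - 52*(-4 - 15) + 2*(-4 - 15)²) = -1141093/331660 - (-3 - 52*(-19) + 2*(-19)²) = -1141093/331660 - (-3 + 988 + 2*361) = -1141093/331660 - (-3 + 988 + 722) = -1141093/331660 - 1*1707 = -1141093/331660 - 1707 = -567284713/331660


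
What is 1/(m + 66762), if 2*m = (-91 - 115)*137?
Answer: 1/52651 ≈ 1.8993e-5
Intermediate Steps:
m = -14111 (m = ((-91 - 115)*137)/2 = (-206*137)/2 = (1/2)*(-28222) = -14111)
1/(m + 66762) = 1/(-14111 + 66762) = 1/52651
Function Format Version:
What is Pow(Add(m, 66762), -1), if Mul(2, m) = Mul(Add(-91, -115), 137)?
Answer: Rational(1, 52651) ≈ 1.8993e-5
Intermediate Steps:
m = -14111 (m = Mul(Rational(1, 2), Mul(Add(-91, -115), 137)) = Mul(Rational(1, 2), Mul(-206, 137)) = Mul(Rational(1, 2), -28222) = -14111)
Pow(Add(m, 66762), -1) = Pow(Add(-14111, 66762), -1) = Pow(52651, -1) = Rational(1, 52651)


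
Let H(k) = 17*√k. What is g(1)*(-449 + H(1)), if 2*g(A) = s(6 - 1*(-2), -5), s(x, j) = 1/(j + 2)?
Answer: 72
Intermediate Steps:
s(x, j) = 1/(2 + j)
g(A) = -⅙ (g(A) = 1/(2*(2 - 5)) = (½)/(-3) = (½)*(-⅓) = -⅙)
g(1)*(-449 + H(1)) = -(-449 + 17*√1)/6 = -(-449 + 17*1)/6 = -(-449 + 17)/6 = -⅙*(-432) = 72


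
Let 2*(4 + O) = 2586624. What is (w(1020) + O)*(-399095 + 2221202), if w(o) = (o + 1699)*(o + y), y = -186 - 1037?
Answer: 1350820846557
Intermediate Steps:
y = -1223
O = 1293308 (O = -4 + (½)*2586624 = -4 + 1293312 = 1293308)
w(o) = (-1223 + o)*(1699 + o) (w(o) = (o + 1699)*(o - 1223) = (1699 + o)*(-1223 + o) = (-1223 + o)*(1699 + o))
(w(1020) + O)*(-399095 + 2221202) = ((-2077877 + 1020² + 476*1020) + 1293308)*(-399095 + 2221202) = ((-2077877 + 1040400 + 485520) + 1293308)*1822107 = (-551957 + 1293308)*1822107 = 741351*1822107 = 1350820846557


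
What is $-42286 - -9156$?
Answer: $-33130$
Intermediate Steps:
$-42286 - -9156 = -42286 + \left(-13605 + 22761\right) = -42286 + 9156 = -33130$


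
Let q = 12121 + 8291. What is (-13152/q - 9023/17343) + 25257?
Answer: 82784259200/3277827 ≈ 25256.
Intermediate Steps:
q = 20412
(-13152/q - 9023/17343) + 25257 = (-13152/20412 - 9023/17343) + 25257 = (-13152*1/20412 - 9023*1/17343) + 25257 = (-1096/1701 - 9023/17343) + 25257 = -3817339/3277827 + 25257 = 82784259200/3277827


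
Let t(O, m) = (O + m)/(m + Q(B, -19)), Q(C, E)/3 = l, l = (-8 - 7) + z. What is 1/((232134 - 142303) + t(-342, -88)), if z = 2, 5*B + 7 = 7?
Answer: 127/11408967 ≈ 1.1132e-5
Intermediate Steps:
B = 0 (B = -7/5 + (⅕)*7 = -7/5 + 7/5 = 0)
l = -13 (l = (-8 - 7) + 2 = -15 + 2 = -13)
Q(C, E) = -39 (Q(C, E) = 3*(-13) = -39)
t(O, m) = (O + m)/(-39 + m) (t(O, m) = (O + m)/(m - 39) = (O + m)/(-39 + m))
1/((232134 - 142303) + t(-342, -88)) = 1/((232134 - 142303) + (-342 - 88)/(-39 - 88)) = 1/(89831 - 430/(-127)) = 1/(89831 - 1/127*(-430)) = 1/(89831 + 430/127) = 1/(11408967/127) = 127/11408967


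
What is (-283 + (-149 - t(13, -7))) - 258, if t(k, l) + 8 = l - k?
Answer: -662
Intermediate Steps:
t(k, l) = -8 + l - k (t(k, l) = -8 + (l - k) = -8 + l - k)
(-283 + (-149 - t(13, -7))) - 258 = (-283 + (-149 - (-8 - 7 - 1*13))) - 258 = (-283 + (-149 - (-8 - 7 - 13))) - 258 = (-283 + (-149 - 1*(-28))) - 258 = (-283 + (-149 + 28)) - 258 = (-283 - 121) - 258 = -404 - 258 = -662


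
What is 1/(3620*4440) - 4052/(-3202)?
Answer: 32563494401/25732552800 ≈ 1.2655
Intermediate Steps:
1/(3620*4440) - 4052/(-3202) = (1/3620)*(1/4440) - 4052*(-1/3202) = 1/16072800 + 2026/1601 = 32563494401/25732552800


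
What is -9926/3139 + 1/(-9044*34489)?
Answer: -3096103192955/979112221724 ≈ -3.1622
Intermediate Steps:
-9926/3139 + 1/(-9044*34489) = -9926*1/3139 - 1/9044*1/34489 = -9926/3139 - 1/311918516 = -3096103192955/979112221724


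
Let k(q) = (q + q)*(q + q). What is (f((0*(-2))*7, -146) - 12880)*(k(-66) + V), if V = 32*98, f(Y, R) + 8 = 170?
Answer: -261482080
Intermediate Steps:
k(q) = 4*q² (k(q) = (2*q)*(2*q) = 4*q²)
f(Y, R) = 162 (f(Y, R) = -8 + 170 = 162)
V = 3136
(f((0*(-2))*7, -146) - 12880)*(k(-66) + V) = (162 - 12880)*(4*(-66)² + 3136) = -12718*(4*4356 + 3136) = -12718*(17424 + 3136) = -12718*20560 = -261482080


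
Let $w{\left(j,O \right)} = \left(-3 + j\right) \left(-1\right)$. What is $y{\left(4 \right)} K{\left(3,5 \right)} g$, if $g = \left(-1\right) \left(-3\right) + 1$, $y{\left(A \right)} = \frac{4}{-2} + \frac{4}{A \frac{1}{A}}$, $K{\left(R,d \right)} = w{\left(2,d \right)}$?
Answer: $8$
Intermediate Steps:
$w{\left(j,O \right)} = 3 - j$
$K{\left(R,d \right)} = 1$ ($K{\left(R,d \right)} = 3 - 2 = 1$)
$y{\left(A \right)} = 2$ ($y{\left(A \right)} = 4 \left(- \frac{1}{2}\right) + \frac{4}{1} = -2 + 4 \cdot 1 = -2 + 4 = 2$)
$g = 4$ ($g = 3 + 1 = 4$)
$y{\left(4 \right)} K{\left(3,5 \right)} g = 2 \cdot 1 \cdot 4 = 2 \cdot 4 = 8$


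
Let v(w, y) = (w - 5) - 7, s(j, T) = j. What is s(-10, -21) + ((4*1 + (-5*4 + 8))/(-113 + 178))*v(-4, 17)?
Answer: -522/65 ≈ -8.0308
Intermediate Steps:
v(w, y) = -12 + w (v(w, y) = (-5 + w) - 7 = -12 + w)
s(-10, -21) + ((4*1 + (-5*4 + 8))/(-113 + 178))*v(-4, 17) = -10 + ((4*1 + (-5*4 + 8))/(-113 + 178))*(-12 - 4) = -10 + ((4 + (-20 + 8))/65)*(-16) = -10 + ((4 - 12)*(1/65))*(-16) = -10 - 8*1/65*(-16) = -10 - 8/65*(-16) = -10 + 128/65 = -522/65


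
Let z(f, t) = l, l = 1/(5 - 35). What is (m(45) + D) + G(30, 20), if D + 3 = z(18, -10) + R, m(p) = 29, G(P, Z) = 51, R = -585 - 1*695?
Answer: -36091/30 ≈ -1203.0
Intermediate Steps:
R = -1280 (R = -585 - 695 = -1280)
l = -1/30 (l = 1/(-30) = -1/30 ≈ -0.033333)
z(f, t) = -1/30
D = -38491/30 (D = -3 + (-1/30 - 1280) = -3 - 38401/30 = -38491/30 ≈ -1283.0)
(m(45) + D) + G(30, 20) = (29 - 38491/30) + 51 = -37621/30 + 51 = -36091/30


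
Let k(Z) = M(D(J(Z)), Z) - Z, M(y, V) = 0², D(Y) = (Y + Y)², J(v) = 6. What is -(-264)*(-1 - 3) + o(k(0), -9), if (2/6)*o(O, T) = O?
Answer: -1056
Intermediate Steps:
D(Y) = 4*Y² (D(Y) = (2*Y)² = 4*Y²)
M(y, V) = 0
k(Z) = -Z (k(Z) = 0 - Z = -Z)
o(O, T) = 3*O
-(-264)*(-1 - 3) + o(k(0), -9) = -(-264)*(-1 - 3) + 3*(-1*0) = -(-264)*(-4) + 3*0 = -66*16 + 0 = -1056 + 0 = -1056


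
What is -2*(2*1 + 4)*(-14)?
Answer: 168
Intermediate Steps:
-2*(2*1 + 4)*(-14) = -2*(2 + 4)*(-14) = -2*6*(-14) = -12*(-14) = 168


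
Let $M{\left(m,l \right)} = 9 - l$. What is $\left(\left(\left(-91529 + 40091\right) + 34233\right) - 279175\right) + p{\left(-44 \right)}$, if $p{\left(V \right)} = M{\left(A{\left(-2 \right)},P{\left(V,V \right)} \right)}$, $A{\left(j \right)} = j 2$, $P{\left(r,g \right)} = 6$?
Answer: $-296377$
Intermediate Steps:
$A{\left(j \right)} = 2 j$
$p{\left(V \right)} = 3$ ($p{\left(V \right)} = 9 - 6 = 3$)
$\left(\left(\left(-91529 + 40091\right) + 34233\right) - 279175\right) + p{\left(-44 \right)} = \left(\left(\left(-91529 + 40091\right) + 34233\right) - 279175\right) + 3 = \left(\left(-51438 + 34233\right) - 279175\right) + 3 = \left(-17205 - 279175\right) + 3 = -296380 + 3 = -296377$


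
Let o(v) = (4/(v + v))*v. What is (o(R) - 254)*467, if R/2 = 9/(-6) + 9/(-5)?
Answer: -117684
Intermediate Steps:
R = -33/5 (R = 2*(9/(-6) + 9/(-5)) = 2*(9*(-⅙) + 9*(-⅕)) = 2*(-3/2 - 9/5) = 2*(-33/10) = -33/5 ≈ -6.6000)
o(v) = 2 (o(v) = (4/((2*v)))*v = (4*(1/(2*v)))*v = (2/v)*v = 2)
(o(R) - 254)*467 = (2 - 254)*467 = -252*467 = -117684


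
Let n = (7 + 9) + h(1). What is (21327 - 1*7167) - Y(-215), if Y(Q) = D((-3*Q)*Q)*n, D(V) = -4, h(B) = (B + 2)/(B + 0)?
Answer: 14236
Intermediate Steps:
h(B) = (2 + B)/B
n = 19 (n = (7 + 9) + (2 + 1)/1 = 16 + 1*3 = 16 + 3 = 19)
Y(Q) = -76 (Y(Q) = -4*19 = -76)
(21327 - 1*7167) - Y(-215) = (21327 - 1*7167) - 1*(-76) = (21327 - 7167) + 76 = 14160 + 76 = 14236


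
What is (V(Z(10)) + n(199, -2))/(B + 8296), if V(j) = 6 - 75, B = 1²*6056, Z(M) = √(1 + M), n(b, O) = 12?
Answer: -19/4784 ≈ -0.0039716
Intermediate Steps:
B = 6056 (B = 1*6056 = 6056)
V(j) = -69
(V(Z(10)) + n(199, -2))/(B + 8296) = (-69 + 12)/(6056 + 8296) = -57/14352 = -57*1/14352 = -19/4784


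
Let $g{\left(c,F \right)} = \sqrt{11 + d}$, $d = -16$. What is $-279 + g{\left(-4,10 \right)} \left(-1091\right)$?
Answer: $-279 - 1091 i \sqrt{5} \approx -279.0 - 2439.6 i$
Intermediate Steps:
$g{\left(c,F \right)} = i \sqrt{5}$ ($g{\left(c,F \right)} = \sqrt{11 - 16} = \sqrt{-5} = i \sqrt{5}$)
$-279 + g{\left(-4,10 \right)} \left(-1091\right) = -279 + i \sqrt{5} \left(-1091\right) = -279 - 1091 i \sqrt{5}$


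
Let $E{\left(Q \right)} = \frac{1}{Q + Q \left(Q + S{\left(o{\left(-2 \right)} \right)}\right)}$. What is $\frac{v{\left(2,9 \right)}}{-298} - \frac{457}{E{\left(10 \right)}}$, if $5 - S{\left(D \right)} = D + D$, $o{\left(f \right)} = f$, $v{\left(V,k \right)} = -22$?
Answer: $- \frac{13618589}{149} \approx -91400.0$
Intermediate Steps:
$S{\left(D \right)} = 5 - 2 D$ ($S{\left(D \right)} = 5 - \left(D + D\right) = 5 - 2 D$)
$E{\left(Q \right)} = \frac{1}{Q + Q \left(9 + Q\right)}$ ($E{\left(Q \right)} = \frac{1}{Q + Q \left(Q + \left(5 - -4\right)\right)} = \frac{1}{Q + Q \left(Q + \left(5 + 4\right)\right)} = \frac{1}{Q + Q \left(Q + 9\right)} = \frac{1}{Q + Q \left(9 + Q\right)}$)
$\frac{v{\left(2,9 \right)}}{-298} - \frac{457}{E{\left(10 \right)}} = - \frac{22}{-298} - \frac{457}{\frac{1}{10} \frac{1}{10 + 10}} = \left(-22\right) \left(- \frac{1}{298}\right) - \frac{457}{\frac{1}{10} \cdot \frac{1}{20}} = \frac{11}{149} - \frac{457}{\frac{1}{10} \cdot \frac{1}{20}} = \frac{11}{149} - 457 \frac{1}{\frac{1}{200}} = \frac{11}{149} - 91400 = - \frac{13618589}{149}$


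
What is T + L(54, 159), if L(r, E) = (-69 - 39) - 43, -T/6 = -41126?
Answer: 246605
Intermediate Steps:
T = 246756 (T = -6*(-41126) = 246756)
L(r, E) = -151 (L(r, E) = -108 - 43 = -151)
T + L(54, 159) = 246756 - 151 = 246605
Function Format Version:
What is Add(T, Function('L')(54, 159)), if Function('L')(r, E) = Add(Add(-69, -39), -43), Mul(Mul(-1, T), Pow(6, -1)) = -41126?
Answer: 246605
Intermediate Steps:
T = 246756 (T = Mul(-6, -41126) = 246756)
Function('L')(r, E) = -151 (Function('L')(r, E) = Add(-108, -43) = -151)
Add(T, Function('L')(54, 159)) = Add(246756, -151) = 246605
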